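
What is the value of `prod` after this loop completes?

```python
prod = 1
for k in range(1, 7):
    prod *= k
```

6! = 720
`prod` takes the values: 1 → 2 → 6 → 24 → 120 → 720

Answer: 720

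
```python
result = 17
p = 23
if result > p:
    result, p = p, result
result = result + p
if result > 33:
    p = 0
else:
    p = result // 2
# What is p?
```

Trace:
`result = 17` → result = 17
`p = 23` → p = 23
`if result > p: ...` → result > p is False → no variable changes
`result = result + p` → result = 40
`if result > 33: ...` → result > 33 is True → p = 0
So p = 0

Answer: 0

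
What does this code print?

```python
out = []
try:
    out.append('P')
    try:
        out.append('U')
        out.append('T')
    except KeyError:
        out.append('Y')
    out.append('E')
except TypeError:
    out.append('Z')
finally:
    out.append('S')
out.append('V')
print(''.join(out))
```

Execution trace: 'P' (try body) → 'U' (inner try body) → 'T' (inner try body, no exception) → 'E' (try body, no exception) → 'S' (finally) → 'V' (after the try/except). Output: PUTESV

Answer: PUTESV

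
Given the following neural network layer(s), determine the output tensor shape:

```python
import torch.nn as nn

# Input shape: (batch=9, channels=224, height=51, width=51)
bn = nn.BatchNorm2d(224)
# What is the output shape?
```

Input: (9, 224, 51, 51) -> Output: (9, 224, 51, 51)

Answer: (9, 224, 51, 51)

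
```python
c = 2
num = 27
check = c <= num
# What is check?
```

Trace:
`c = 2` → c = 2
`num = 27` → num = 27
`check = c <= num` → check = True
So check = True

Answer: True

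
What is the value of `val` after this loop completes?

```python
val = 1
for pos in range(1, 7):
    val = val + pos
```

Start at 1, add 1 through 6
`val` takes the values: 1 → 2 → 4 → 7 → 11 → 16 → 22

Answer: 22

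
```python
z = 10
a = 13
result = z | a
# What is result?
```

Trace:
`z = 10` → z = 10
`a = 13` → a = 13
`result = z | a` → result = 15
So result = 15

Answer: 15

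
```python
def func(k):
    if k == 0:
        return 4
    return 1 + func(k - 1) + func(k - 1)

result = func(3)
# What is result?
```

func(k) = 1 + 2·func(k-1), func(0)=4. Closed form: (4+1)·2^3 - 1 = 39.

Answer: 39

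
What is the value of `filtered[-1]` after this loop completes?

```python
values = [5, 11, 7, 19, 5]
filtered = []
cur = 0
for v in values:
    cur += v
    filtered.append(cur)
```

Cumulative sum ends at 47
`filtered` takes the values: [] → [5] → [5, 16] → [5, 16, 23] → [5, 16, 23, 42] → [5, 16, 23, 42, 47]
So `filtered[-1]` = 47

Answer: 47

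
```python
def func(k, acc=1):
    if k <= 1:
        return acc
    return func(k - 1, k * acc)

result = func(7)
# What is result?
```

Accumulator trace (n, acc): (7, 1) -> (6, 7) -> (5, 42) -> (4, 210) -> (3, 840) -> (2, 2520) -> (1, 5040) -> return 5040

Answer: 5040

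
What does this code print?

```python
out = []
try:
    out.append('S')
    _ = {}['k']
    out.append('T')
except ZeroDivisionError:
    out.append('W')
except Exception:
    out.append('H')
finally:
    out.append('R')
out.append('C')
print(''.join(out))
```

Execution trace: 'S' (try body) → 'H' (except Exception) → 'R' (finally) → 'C' (after the try/except). Output: SHRC

Answer: SHRC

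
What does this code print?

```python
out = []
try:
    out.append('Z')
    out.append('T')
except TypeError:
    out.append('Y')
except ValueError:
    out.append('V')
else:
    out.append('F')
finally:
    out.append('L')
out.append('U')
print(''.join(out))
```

Execution trace: 'Z' (try body) → 'T' (try body, no exception) → 'F' (else) → 'L' (finally) → 'U' (after the try/except). Output: ZTFLU

Answer: ZTFLU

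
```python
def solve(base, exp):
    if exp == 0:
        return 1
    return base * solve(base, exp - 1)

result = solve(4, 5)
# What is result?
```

solve(4, 5) = 4 * 4 * 4 * 4 * 4 = 1024

Answer: 1024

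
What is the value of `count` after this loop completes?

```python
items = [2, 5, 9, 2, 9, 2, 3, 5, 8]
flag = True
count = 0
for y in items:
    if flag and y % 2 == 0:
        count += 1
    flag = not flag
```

Count even values at even positions
`count` takes the values: 0 → 1 → 2

Answer: 2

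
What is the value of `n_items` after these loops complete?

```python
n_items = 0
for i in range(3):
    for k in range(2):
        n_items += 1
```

3 * 2 = 6
`n_items` takes the values: 0 → 1 → 2 → 3 → 4 → 5 → 6

Answer: 6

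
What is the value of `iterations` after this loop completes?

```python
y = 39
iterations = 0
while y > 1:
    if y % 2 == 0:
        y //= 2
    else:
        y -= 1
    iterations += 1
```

Steps to reduce 39 to 1
`iterations` takes the values: 0 → 1 → 2 → 3 → 4 → 5 → 6 → 7 → 8

Answer: 8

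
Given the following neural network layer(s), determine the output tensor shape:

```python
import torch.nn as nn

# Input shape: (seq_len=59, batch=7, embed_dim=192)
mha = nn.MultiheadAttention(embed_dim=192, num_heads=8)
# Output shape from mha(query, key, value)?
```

Input: (59, 7, 192) -> Output: (59, 7, 192)

Answer: (59, 7, 192)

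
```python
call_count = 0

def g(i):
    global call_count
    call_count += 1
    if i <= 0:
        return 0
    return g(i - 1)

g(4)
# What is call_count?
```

Linear recursion stepping by 1: 5 calls from i=4 down to ≤0.

Answer: 5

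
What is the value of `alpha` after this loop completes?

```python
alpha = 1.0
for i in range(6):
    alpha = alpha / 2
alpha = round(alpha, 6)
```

Halving LR 6 times: 1 / 2^6
`alpha` takes the values: 1.0 → 0.5 → 0.25 → 0.125 → 0.0625 → 0.03125 → 0.015625

Answer: 0.015625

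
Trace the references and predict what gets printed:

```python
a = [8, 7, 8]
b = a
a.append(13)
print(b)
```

Key concept: basic list aliasing.
Step by step:
`a = [8, 7, 8]` → a = [8, 7, 8]
`b = a` → b = [8, 7, 8] (same object as a)
`a.append(13)` → a = [8, 7, 8, 13] (same object as b); b = [8, 7, 8, 13] (same object as a)
`print(b)` → prints [8, 7, 8, 13]

Answer: [8, 7, 8, 13]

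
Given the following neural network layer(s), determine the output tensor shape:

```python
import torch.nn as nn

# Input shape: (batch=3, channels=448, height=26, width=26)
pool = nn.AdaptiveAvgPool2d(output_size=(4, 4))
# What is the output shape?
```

Input: (3, 448, 26, 26) -> Output: (3, 448, 4, 4)

Answer: (3, 448, 4, 4)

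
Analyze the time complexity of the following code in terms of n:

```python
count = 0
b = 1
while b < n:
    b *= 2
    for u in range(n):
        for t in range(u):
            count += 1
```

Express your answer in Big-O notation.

Each loop level contributes: log n × n × n. Multiplying the contributions gives O(n^2 log n).

Answer: O(n^2 log n)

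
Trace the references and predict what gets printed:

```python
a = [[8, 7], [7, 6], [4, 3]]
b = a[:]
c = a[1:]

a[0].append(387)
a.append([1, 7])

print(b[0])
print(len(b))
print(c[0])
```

Key concept: slice with nested mutation.
Step by step:
`a = [[8, 7], [7, 6], [4, 3]]` → a = [[8, 7], [7, 6], [4, 3]]
`b = a[:]` → b = [[8, 7], [7, 6], [4, 3]]
`c = a[1:]` → c = [[7, 6], [4, 3]]
`a[0].append(387)` → a = [[8, 7, 387], [7, 6], [4, 3]]; b = [[8, 7, 387], [7, 6], [4, 3]]
`a.append([1, 7])` → a = [[8, 7, 387], [7, 6], [4, 3], [1, 7]]
`print(b[0])` → prints [8, 7, 387]
`print(len(b))` → prints 3
`print(c[0])` → prints [7, 6]

Answer:
[8, 7, 387]
3
[7, 6]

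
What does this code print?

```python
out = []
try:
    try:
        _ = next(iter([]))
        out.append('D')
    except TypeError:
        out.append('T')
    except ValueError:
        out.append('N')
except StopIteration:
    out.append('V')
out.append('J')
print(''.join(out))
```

Execution trace: 'V' (outer except StopIteration) → 'J' (after the try/except). Output: VJ

Answer: VJ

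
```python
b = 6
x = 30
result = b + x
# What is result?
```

Trace:
`b = 6` → b = 6
`x = 30` → x = 30
`result = b + x` → result = 36
So result = 36

Answer: 36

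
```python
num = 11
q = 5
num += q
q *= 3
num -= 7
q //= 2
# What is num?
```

Trace:
`num = 11` → num = 11
`q = 5` → q = 5
`num += q` → num = 16
`q *= 3` → q = 15
`num -= 7` → num = 9
`q //= 2` → q = 7
So num = 9

Answer: 9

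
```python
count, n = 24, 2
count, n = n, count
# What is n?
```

Trace:
`count, n = 24, 2` → count = 24; n = 2
`count, n = n, count` → count = 2; n = 24
So n = 24

Answer: 24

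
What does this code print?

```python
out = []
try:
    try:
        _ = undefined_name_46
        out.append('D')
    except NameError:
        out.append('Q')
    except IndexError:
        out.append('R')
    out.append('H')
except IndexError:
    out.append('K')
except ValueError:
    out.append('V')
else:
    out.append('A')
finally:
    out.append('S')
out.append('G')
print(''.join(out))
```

Execution trace: 'Q' (inner except NameError) → 'H' (try body, no exception) → 'A' (else) → 'S' (finally) → 'G' (after the try/except). Output: QHASG

Answer: QHASG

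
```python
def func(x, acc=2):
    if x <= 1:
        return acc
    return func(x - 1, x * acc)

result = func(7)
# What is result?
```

Accumulator trace (n, acc): (7, 2) -> (6, 14) -> (5, 84) -> (4, 420) -> (3, 1680) -> (2, 5040) -> (1, 10080) -> return 10080

Answer: 10080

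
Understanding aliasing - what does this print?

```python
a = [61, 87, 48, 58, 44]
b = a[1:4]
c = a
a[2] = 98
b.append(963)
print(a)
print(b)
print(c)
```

Key concept: slice vs alias.
Step by step:
`a = [61, 87, 48, 58, 44]` → a = [61, 87, 48, 58, 44]
`b = a[1:4]` → b = [87, 48, 58]
`c = a` → c = [61, 87, 48, 58, 44] (same object as a)
`a[2] = 98` → a = [61, 87, 98, 58, 44] (same object as c); c = [61, 87, 98, 58, 44] (same object as a)
`b.append(963)` → b = [87, 48, 58, 963]
`print(a)` → prints [61, 87, 98, 58, 44]
`print(b)` → prints [87, 48, 58, 963]
`print(c)` → prints [61, 87, 98, 58, 44]

Answer:
[61, 87, 98, 58, 44]
[87, 48, 58, 963]
[61, 87, 98, 58, 44]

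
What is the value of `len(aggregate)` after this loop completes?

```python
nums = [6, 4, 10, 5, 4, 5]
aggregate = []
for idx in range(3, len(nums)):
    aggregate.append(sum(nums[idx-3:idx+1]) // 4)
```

Number of 4-element averages
`aggregate` takes the values: [] → [6] → [6, 5] → [6, 5, 6]
So `len(aggregate)` = 3

Answer: 3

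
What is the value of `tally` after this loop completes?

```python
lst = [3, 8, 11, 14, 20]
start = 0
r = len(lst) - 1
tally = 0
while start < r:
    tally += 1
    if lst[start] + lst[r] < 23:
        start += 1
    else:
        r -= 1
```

Steps to find pair summing to 23
`tally` takes the values: 0 → 1 → 2 → 3 → 4

Answer: 4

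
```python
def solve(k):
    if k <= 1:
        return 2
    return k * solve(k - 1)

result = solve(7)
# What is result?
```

solve(7) = 7 * 6 * 5 * 4 * 3 * 2 * 2 = 10080

Answer: 10080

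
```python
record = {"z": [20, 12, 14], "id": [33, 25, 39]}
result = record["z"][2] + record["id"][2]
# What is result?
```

Trace:
`record = {"z": [20, 12, 14], "id": [33, 25, 39]}` → record = {'z': [20, 12, 14], 'id': [33, 25, 39]}
`result = record["z"][2] + record["id"][2]` → result = 53
So result = 53

Answer: 53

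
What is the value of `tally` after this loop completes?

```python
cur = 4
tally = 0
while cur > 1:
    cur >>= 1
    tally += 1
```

Count right shifts until 1
`tally` takes the values: 0 → 1 → 2

Answer: 2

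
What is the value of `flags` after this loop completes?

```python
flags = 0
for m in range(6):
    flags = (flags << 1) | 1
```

Build 6 consecutive 1-bits: 0b111111
`flags` takes the values: 0 → 1 → 3 → 7 → 15 → 31 → 63

Answer: 63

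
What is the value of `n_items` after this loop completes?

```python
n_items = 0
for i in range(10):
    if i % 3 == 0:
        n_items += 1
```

Count numbers divisible by 3 in range(10)
`n_items` takes the values: 0 → 1 → 2 → 3 → 4

Answer: 4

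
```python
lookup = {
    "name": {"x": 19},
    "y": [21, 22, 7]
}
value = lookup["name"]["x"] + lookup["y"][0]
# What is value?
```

Trace:
`lookup = { ...` → lookup = {'name': {'x': 19}, 'y': [21, 22, 7]}
`value = lookup["name"]["x"] + lookup["y"][0]` → value = 40
So value = 40

Answer: 40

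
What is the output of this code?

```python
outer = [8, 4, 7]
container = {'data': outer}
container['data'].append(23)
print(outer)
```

Key concept: dict holds reference to list.
Step by step:
`outer = [8, 4, 7]` → outer = [8, 4, 7]
`container = {'data': outer}` → container = {'data': [8, 4, 7]}
`container['data'].append(23)` → outer = [8, 4, 7, 23]; container = {'data': [8, 4, 7, 23]}
`print(outer)` → prints [8, 4, 7, 23]

Answer: [8, 4, 7, 23]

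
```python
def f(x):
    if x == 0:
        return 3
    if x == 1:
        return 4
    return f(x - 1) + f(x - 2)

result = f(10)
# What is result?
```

Build up from base cases: f(0)=3, f(1)=4, f(2)=7, f(3)=11, f(4)=18, f(5)=29, f(6)=47, ..., f(10)=322

Answer: 322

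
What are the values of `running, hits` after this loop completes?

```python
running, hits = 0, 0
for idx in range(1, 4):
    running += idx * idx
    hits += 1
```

Sum of squares and count
`running, hits` takes the values: (0, 0) → (1, 0) → (1, 1) → (5, 1) → (5, 2) → (14, 2) → (14, 3)

Answer: 14, 3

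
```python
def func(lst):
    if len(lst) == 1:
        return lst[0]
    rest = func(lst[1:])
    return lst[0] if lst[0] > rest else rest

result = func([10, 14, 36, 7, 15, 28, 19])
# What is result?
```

Recursive max over [10, 14, 36, 7, 15, 28, 19] = 36

Answer: 36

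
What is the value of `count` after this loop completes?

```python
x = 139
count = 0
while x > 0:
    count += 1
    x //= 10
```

Count digits by repeated division by 10
`count` takes the values: 0 → 1 → 2 → 3

Answer: 3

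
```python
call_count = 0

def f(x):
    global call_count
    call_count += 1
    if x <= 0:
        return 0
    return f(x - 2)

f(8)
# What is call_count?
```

Linear recursion stepping by 2: 5 calls from x=8 down to ≤0.

Answer: 5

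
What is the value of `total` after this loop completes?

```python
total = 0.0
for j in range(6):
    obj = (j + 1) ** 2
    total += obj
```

Sum of squared losses 1² + 2² + ... + 6²
`total` takes the values: 0.0 → 1.0 → 5.0 → 14.0 → 30.0 → 55.0 → 91.0

Answer: 91.0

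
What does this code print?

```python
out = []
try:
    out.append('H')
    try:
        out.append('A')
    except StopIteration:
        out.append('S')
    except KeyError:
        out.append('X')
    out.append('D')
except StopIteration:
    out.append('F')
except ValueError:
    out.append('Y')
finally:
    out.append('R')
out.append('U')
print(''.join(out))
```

Execution trace: 'H' (try body) → 'A' (inner try body, no exception) → 'D' (try body, no exception) → 'R' (finally) → 'U' (after the try/except). Output: HADRU

Answer: HADRU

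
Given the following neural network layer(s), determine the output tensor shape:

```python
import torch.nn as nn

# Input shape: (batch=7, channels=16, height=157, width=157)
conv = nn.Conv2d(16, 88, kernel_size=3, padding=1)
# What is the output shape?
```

Input: (7, 16, 157, 157) -> Output: (7, 88, 157, 157)

Answer: (7, 88, 157, 157)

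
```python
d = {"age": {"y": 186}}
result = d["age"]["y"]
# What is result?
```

Trace:
`d = {"age": {"y": 186}}` → d = {'age': {'y': 186}}
`result = d["age"]["y"]` → result = 186
So result = 186

Answer: 186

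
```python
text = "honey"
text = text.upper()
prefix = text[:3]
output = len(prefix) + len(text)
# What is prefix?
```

Trace:
`text = "honey"` → text = 'honey'
`text = text.upper()` → text = 'HONEY'
`prefix = text[:3]` → prefix = 'HON'
`output = len(prefix) + len(text)` → output = 8
So prefix = 'HON'

Answer: 'HON'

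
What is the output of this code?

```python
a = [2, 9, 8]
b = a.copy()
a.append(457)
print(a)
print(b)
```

Key concept: list.copy() creates independent copy.
Step by step:
`a = [2, 9, 8]` → a = [2, 9, 8]
`b = a.copy()` → b = [2, 9, 8]
`a.append(457)` → a = [2, 9, 8, 457]
`print(a)` → prints [2, 9, 8, 457]
`print(b)` → prints [2, 9, 8]

Answer:
[2, 9, 8, 457]
[2, 9, 8]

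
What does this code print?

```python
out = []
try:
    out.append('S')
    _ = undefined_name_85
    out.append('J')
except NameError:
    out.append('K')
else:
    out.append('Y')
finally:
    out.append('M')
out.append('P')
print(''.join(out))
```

Execution trace: 'S' (try body) → 'K' (except NameError) → 'M' (finally) → 'P' (after the try/except). Output: SKMP

Answer: SKMP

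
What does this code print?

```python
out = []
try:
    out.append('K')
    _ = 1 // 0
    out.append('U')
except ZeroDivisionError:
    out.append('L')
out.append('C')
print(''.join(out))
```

Execution trace: 'K' (try body) → 'L' (except ZeroDivisionError) → 'C' (after the try/except). Output: KLC

Answer: KLC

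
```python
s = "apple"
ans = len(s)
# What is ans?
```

Trace:
`s = "apple"` → s = 'apple'
`ans = len(s)` → ans = 5
So ans = 5

Answer: 5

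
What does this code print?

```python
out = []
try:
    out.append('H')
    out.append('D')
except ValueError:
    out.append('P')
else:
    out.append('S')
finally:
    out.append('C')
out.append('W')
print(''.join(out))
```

Execution trace: 'H' (try body) → 'D' (try body, no exception) → 'S' (else) → 'C' (finally) → 'W' (after the try/except). Output: HDSCW

Answer: HDSCW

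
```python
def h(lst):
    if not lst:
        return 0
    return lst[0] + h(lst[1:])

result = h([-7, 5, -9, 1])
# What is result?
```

(-7) + 5 + (-9) + 1 + 0 = -10

Answer: -10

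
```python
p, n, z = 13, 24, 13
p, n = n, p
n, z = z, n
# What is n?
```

Trace:
`p, n, z = 13, 24, 13` → p = 13; n = 24; z = 13
`p, n = n, p` → p = 24; n = 13
`n, z = z, n` → n = 13; z = 13
So n = 13

Answer: 13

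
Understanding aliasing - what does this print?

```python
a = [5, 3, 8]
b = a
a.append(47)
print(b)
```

Key concept: basic list aliasing.
Step by step:
`a = [5, 3, 8]` → a = [5, 3, 8]
`b = a` → b = [5, 3, 8] (same object as a)
`a.append(47)` → a = [5, 3, 8, 47] (same object as b); b = [5, 3, 8, 47] (same object as a)
`print(b)` → prints [5, 3, 8, 47]

Answer: [5, 3, 8, 47]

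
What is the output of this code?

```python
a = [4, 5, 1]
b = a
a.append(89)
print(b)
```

Key concept: basic list aliasing.
Step by step:
`a = [4, 5, 1]` → a = [4, 5, 1]
`b = a` → b = [4, 5, 1] (same object as a)
`a.append(89)` → a = [4, 5, 1, 89] (same object as b); b = [4, 5, 1, 89] (same object as a)
`print(b)` → prints [4, 5, 1, 89]

Answer: [4, 5, 1, 89]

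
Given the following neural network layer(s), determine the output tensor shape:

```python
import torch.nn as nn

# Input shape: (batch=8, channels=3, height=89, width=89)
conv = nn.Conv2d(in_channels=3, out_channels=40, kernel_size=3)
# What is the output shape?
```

Input: (8, 3, 89, 89) -> Output: (8, 40, 87, 87)

Answer: (8, 40, 87, 87)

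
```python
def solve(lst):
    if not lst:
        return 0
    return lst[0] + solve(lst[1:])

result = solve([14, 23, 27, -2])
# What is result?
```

14 + 23 + 27 + (-2) + 0 = 62

Answer: 62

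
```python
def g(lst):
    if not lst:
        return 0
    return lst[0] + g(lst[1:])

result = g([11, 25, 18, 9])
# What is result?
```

11 + 25 + 18 + 9 + 0 = 63

Answer: 63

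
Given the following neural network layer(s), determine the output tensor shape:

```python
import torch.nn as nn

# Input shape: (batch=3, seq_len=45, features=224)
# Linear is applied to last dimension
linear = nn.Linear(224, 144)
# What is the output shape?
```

Input: (3, 45, 224) -> Output: (3, 45, 144)

Answer: (3, 45, 144)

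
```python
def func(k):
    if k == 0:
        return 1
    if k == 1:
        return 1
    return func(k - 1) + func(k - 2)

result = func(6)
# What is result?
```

Build up from base cases: func(0)=1, func(1)=1, func(2)=2, func(3)=3, func(4)=5, func(5)=8, func(6)=13

Answer: 13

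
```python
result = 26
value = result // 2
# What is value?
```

Trace:
`result = 26` → result = 26
`value = result // 2` → value = 13
So value = 13

Answer: 13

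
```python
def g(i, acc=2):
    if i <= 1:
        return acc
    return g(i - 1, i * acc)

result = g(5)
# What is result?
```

Accumulator trace (n, acc): (5, 2) -> (4, 10) -> (3, 40) -> (2, 120) -> (1, 240) -> return 240

Answer: 240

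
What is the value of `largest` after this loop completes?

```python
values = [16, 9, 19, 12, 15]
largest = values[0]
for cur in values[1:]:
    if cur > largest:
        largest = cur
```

Maximum of [16, 9, 19, 12, 15]
`largest` takes the values: 16 → 19

Answer: 19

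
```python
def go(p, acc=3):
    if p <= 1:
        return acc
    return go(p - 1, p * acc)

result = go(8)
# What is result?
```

Accumulator trace (n, acc): (8, 3) -> (7, 24) -> (6, 168) -> (5, 1008) -> (4, 5040) -> (3, 20160) -> (2, 60480) -> (1, 120960) -> return 120960

Answer: 120960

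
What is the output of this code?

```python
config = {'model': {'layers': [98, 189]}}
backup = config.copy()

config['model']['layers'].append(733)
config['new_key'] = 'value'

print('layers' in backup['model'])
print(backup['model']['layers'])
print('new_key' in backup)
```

Key concept: shallow copy gotcha with nested dict.
Step by step:
`config = {'model': {'layers': [98, 189]}}` → config = {'model': {'layers': [98, 189]}}
`backup = config.copy()` → backup = {'model': {'layers': [98, 189]}}
`config['model']['layers'].append(733)` → config = {'model': {'layers': [98, 189, 733]}}; backup = {'model': {'layers': [98, 189, 733]}}
`config['new_key'] = 'value'` → config = {'model': {'layers': [98, 189, 733]}, 'new_key': 'value'}
`print('layers' in backup['model'])` → prints True
`print(backup['model']['layers'])` → prints [98, 189, 733]
`print('new_key' in backup)` → prints False

Answer:
True
[98, 189, 733]
False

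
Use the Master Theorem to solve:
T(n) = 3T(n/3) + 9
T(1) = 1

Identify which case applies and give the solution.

a=3, b=3, f(n)=9. log_3(3) = 1. Since c=0 < 1, Case 1 applies: T(n) = Θ(n^log_b(a)) = O(n).

Answer: O(n) - Case 1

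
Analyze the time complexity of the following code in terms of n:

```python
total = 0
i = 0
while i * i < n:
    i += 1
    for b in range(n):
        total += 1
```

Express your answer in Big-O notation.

Each loop level contributes: √n × n. Multiplying the contributions gives O(n√n).

Answer: O(n√n)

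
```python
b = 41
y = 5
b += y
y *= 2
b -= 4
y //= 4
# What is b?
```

Trace:
`b = 41` → b = 41
`y = 5` → y = 5
`b += y` → b = 46
`y *= 2` → y = 10
`b -= 4` → b = 42
`y //= 4` → y = 2
So b = 42

Answer: 42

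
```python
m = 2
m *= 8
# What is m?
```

Trace:
`m = 2` → m = 2
`m *= 8` → m = 16
So m = 16

Answer: 16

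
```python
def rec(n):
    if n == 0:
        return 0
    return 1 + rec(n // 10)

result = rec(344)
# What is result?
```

Count of digits of 344: 3

Answer: 3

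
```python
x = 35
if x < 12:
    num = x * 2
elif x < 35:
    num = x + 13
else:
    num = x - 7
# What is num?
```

Trace:
`x = 35` → x = 35
`if x < 12: ...` → x < 12 is False, x < 35 is False, take else branch → num = 28
So num = 28

Answer: 28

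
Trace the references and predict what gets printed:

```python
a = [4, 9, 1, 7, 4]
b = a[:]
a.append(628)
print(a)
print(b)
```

Key concept: slice [:] creates copy.
Step by step:
`a = [4, 9, 1, 7, 4]` → a = [4, 9, 1, 7, 4]
`b = a[:]` → b = [4, 9, 1, 7, 4]
`a.append(628)` → a = [4, 9, 1, 7, 4, 628]
`print(a)` → prints [4, 9, 1, 7, 4, 628]
`print(b)` → prints [4, 9, 1, 7, 4]

Answer:
[4, 9, 1, 7, 4, 628]
[4, 9, 1, 7, 4]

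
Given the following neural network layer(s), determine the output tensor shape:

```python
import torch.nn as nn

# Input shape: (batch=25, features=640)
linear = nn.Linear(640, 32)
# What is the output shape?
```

Input: (25, 640) -> Output: (25, 32)

Answer: (25, 32)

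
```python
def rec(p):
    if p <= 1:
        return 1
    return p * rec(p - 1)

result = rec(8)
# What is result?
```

rec(8) = 8 * 7 * 6 * 5 * 4 * 3 * 2 * 1 = 40320

Answer: 40320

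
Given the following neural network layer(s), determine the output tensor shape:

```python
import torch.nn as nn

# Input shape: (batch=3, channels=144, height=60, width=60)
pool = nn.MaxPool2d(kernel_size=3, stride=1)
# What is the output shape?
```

Input: (3, 144, 60, 60) -> Output: (3, 144, 58, 58)

Answer: (3, 144, 58, 58)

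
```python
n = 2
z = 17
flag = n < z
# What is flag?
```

Trace:
`n = 2` → n = 2
`z = 17` → z = 17
`flag = n < z` → flag = True
So flag = True

Answer: True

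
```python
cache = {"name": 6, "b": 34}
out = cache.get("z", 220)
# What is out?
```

Trace:
`cache = {"name": 6, "b": 34}` → cache = {'name': 6, 'b': 34}
`out = cache.get("z", 220)` → out = 220
So out = 220

Answer: 220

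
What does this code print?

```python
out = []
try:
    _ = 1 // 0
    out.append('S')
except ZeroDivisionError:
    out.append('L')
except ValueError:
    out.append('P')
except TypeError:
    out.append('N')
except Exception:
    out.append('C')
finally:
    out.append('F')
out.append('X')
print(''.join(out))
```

Execution trace: 'L' (except ZeroDivisionError) → 'F' (finally) → 'X' (after the try/except). Output: LFX

Answer: LFX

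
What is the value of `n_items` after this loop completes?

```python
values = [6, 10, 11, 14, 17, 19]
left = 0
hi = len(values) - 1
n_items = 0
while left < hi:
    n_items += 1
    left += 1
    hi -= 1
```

Iterations until pointers meet (list length 6)
`n_items` takes the values: 0 → 1 → 2 → 3

Answer: 3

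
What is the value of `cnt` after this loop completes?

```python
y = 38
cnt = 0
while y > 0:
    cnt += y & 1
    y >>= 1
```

Count set bits in 38 (binary: 0b100110)
`cnt` takes the values: 0 → 1 → 2 → 3

Answer: 3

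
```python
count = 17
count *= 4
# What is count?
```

Trace:
`count = 17` → count = 17
`count *= 4` → count = 68
So count = 68

Answer: 68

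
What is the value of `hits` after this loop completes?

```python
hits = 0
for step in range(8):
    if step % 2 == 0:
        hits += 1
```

Count numbers divisible by 2 in range(8)
`hits` takes the values: 0 → 1 → 2 → 3 → 4

Answer: 4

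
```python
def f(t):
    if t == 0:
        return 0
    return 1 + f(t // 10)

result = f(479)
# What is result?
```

Count of digits of 479: 3

Answer: 3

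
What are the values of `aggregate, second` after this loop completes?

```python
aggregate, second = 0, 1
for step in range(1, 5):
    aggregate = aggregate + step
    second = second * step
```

Sum and factorial of 1 to 4
`aggregate, second` takes the values: (0, 1) → (1, 1) → (3, 1) → (3, 2) → (6, 2) → (6, 6) → (10, 6) → (10, 24)

Answer: 10, 24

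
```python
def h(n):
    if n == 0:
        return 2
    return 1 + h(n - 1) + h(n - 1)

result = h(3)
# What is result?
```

h(n) = 1 + 2·h(n-1), h(0)=2. Closed form: (2+1)·2^3 - 1 = 23.

Answer: 23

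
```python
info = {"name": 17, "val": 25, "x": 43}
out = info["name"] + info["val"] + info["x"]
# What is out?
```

Trace:
`info = {"name": 17, "val": 25, "x": 43}` → info = {'name': 17, 'val': 25, 'x': 43}
`out = info["name"] + info["val"] + info["x"]` → out = 85
So out = 85

Answer: 85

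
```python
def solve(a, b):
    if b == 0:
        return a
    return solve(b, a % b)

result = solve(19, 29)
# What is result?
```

solve(19, 29) -> solve(29, 19) -> solve(19, 10) -> solve(10, 9) -> solve(9, 1) -> solve(1, 0) -> 1

Answer: 1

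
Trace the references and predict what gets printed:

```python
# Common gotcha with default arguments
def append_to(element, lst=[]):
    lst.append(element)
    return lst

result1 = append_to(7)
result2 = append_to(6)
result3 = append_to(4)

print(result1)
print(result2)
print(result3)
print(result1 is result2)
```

Key concept: mutable default argument gotcha.
Step by step:
`result1 = append_to(7)` → result1 = [7]
`result2 = append_to(6)` → result1 = [7, 6] (same object as result2); result2 = [7, 6] (same object as result1)
`result3 = append_to(4)` → result1 = [7, 6, 4] (same object as result2, result3); result2 = [7, 6, 4] (same object as result1, result3); result3 = [7, 6, 4] (same object as result1, result2)
`print(result1)` → prints [7, 6, 4]
`print(result2)` → prints [7, 6, 4]
`print(result3)` → prints [7, 6, 4]
`print(result1 is result2)` → prints True

Answer:
[7, 6, 4]
[7, 6, 4]
[7, 6, 4]
True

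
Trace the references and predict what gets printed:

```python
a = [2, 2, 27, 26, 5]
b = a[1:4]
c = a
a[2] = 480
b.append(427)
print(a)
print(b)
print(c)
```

Key concept: slice vs alias.
Step by step:
`a = [2, 2, 27, 26, 5]` → a = [2, 2, 27, 26, 5]
`b = a[1:4]` → b = [2, 27, 26]
`c = a` → c = [2, 2, 27, 26, 5] (same object as a)
`a[2] = 480` → a = [2, 2, 480, 26, 5] (same object as c); c = [2, 2, 480, 26, 5] (same object as a)
`b.append(427)` → b = [2, 27, 26, 427]
`print(a)` → prints [2, 2, 480, 26, 5]
`print(b)` → prints [2, 27, 26, 427]
`print(c)` → prints [2, 2, 480, 26, 5]

Answer:
[2, 2, 480, 26, 5]
[2, 27, 26, 427]
[2, 2, 480, 26, 5]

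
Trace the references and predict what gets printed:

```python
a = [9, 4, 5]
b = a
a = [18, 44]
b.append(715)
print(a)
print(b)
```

Key concept: rebinding vs mutation: a is rebound to a new list, b still points at the original.
Step by step:
`a = [9, 4, 5]` → a = [9, 4, 5]
`b = a` → b = [9, 4, 5] (same object as a)
`a = [18, 44]` → a = [18, 44]
`b.append(715)` → b = [9, 4, 5, 715]
`print(a)` → prints [18, 44]
`print(b)` → prints [9, 4, 5, 715]

Answer:
[18, 44]
[9, 4, 5, 715]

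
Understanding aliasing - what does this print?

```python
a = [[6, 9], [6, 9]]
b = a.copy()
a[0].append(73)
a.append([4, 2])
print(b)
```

Key concept: shallow copy with nested lists.
Step by step:
`a = [[6, 9], [6, 9]]` → a = [[6, 9], [6, 9]]
`b = a.copy()` → b = [[6, 9], [6, 9]]
`a[0].append(73)` → a = [[6, 9, 73], [6, 9]]; b = [[6, 9, 73], [6, 9]]
`a.append([4, 2])` → a = [[6, 9, 73], [6, 9], [4, 2]]
`print(b)` → prints [[6, 9, 73], [6, 9]]

Answer: [[6, 9, 73], [6, 9]]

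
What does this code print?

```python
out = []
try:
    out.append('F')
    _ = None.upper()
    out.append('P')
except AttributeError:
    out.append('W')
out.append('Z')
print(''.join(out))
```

Execution trace: 'F' (try body) → 'W' (except AttributeError) → 'Z' (after the try/except). Output: FWZ

Answer: FWZ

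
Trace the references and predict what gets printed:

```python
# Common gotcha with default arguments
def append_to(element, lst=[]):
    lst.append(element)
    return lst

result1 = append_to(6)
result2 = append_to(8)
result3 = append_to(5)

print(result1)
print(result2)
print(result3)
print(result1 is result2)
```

Key concept: mutable default argument gotcha.
Step by step:
`result1 = append_to(6)` → result1 = [6]
`result2 = append_to(8)` → result1 = [6, 8] (same object as result2); result2 = [6, 8] (same object as result1)
`result3 = append_to(5)` → result1 = [6, 8, 5] (same object as result2, result3); result2 = [6, 8, 5] (same object as result1, result3); result3 = [6, 8, 5] (same object as result1, result2)
`print(result1)` → prints [6, 8, 5]
`print(result2)` → prints [6, 8, 5]
`print(result3)` → prints [6, 8, 5]
`print(result1 is result2)` → prints True

Answer:
[6, 8, 5]
[6, 8, 5]
[6, 8, 5]
True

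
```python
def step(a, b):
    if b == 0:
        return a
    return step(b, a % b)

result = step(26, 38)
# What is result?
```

step(26, 38) -> step(38, 26) -> step(26, 12) -> step(12, 2) -> step(2, 0) -> 2

Answer: 2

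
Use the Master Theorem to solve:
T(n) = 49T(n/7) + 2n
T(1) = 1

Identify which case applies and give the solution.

a=49, b=7, f(n)=2n. log_7(49) = 2. Since c=1 < 2, Case 1 applies: T(n) = Θ(n^log_b(a)) = O(n^2).

Answer: O(n^2) - Case 1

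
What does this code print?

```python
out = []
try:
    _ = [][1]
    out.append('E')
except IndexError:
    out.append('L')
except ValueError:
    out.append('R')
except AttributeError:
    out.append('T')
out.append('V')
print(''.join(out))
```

Execution trace: 'L' (except IndexError) → 'V' (after the try/except). Output: LV

Answer: LV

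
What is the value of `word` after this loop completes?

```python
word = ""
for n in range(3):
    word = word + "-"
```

Repeat '-' 3 times
`word` takes the values: "" → "-" → "--" → "---"

Answer: "---"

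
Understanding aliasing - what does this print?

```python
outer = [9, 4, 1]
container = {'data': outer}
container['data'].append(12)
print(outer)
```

Key concept: dict holds reference to list.
Step by step:
`outer = [9, 4, 1]` → outer = [9, 4, 1]
`container = {'data': outer}` → container = {'data': [9, 4, 1]}
`container['data'].append(12)` → outer = [9, 4, 1, 12]; container = {'data': [9, 4, 1, 12]}
`print(outer)` → prints [9, 4, 1, 12]

Answer: [9, 4, 1, 12]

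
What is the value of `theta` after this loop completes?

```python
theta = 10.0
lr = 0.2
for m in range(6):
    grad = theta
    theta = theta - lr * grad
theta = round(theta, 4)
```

Gradient descent: w = 10.0 * (1 - 0.2)^6
`theta` takes the values: 10.0 → 8.0 → 6.4 → 5.12 → 4.096 → 3.2768 → 2.62144 → 2.6214

Answer: 2.6214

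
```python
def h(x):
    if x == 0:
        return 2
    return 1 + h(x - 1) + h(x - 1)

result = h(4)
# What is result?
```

h(x) = 1 + 2·h(x-1), h(0)=2. Closed form: (2+1)·2^4 - 1 = 47.

Answer: 47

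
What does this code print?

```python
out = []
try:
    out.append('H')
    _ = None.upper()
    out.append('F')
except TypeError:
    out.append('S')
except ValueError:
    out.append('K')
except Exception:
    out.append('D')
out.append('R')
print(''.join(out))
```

Execution trace: 'H' (try body) → 'D' (except Exception) → 'R' (after the try/except). Output: HDR

Answer: HDR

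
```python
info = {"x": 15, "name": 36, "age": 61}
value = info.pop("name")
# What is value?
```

Trace:
`info = {"x": 15, "name": 36, "age": 61}` → info = {'x': 15, 'name': 36, 'age': 61}
`value = info.pop("name")` → info = {'x': 15, 'age': 61}; value = 36
So value = 36

Answer: 36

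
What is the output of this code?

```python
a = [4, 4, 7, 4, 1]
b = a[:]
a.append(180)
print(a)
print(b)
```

Key concept: slice [:] creates copy.
Step by step:
`a = [4, 4, 7, 4, 1]` → a = [4, 4, 7, 4, 1]
`b = a[:]` → b = [4, 4, 7, 4, 1]
`a.append(180)` → a = [4, 4, 7, 4, 1, 180]
`print(a)` → prints [4, 4, 7, 4, 1, 180]
`print(b)` → prints [4, 4, 7, 4, 1]

Answer:
[4, 4, 7, 4, 1, 180]
[4, 4, 7, 4, 1]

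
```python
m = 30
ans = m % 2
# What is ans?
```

Trace:
`m = 30` → m = 30
`ans = m % 2` → ans = 0
So ans = 0

Answer: 0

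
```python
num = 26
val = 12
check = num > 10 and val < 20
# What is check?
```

Trace:
`num = 26` → num = 26
`val = 12` → val = 12
`check = num > 10 and val < 20` → check = True
So check = True

Answer: True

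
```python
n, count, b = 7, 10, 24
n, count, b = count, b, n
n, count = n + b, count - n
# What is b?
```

Trace:
`n, count, b = 7, 10, 24` → n = 7; count = 10; b = 24
`n, count, b = count, b, n` → n = 10; count = 24; b = 7
`n, count = n + b, count - n` → n = 17; count = 14
So b = 7

Answer: 7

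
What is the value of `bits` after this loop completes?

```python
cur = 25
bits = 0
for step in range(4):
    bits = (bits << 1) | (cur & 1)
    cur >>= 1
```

Reverse lowest 4 bits of 25
`bits` takes the values: 0 → 1 → 2 → 4 → 9

Answer: 9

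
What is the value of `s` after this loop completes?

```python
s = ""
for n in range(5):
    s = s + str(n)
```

Concatenate digits 0 to 4
`s` takes the values: "" → "0" → "01" → "012" → "0123" → "01234"

Answer: "01234"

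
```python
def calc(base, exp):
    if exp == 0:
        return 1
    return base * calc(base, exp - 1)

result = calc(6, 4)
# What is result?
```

calc(6, 4) = 6 * 6 * 6 * 6 = 1296

Answer: 1296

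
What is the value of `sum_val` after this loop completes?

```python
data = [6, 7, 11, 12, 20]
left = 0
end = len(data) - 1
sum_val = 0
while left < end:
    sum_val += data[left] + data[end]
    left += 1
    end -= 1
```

Sum of pairs from ends
`sum_val` takes the values: 0 → 26 → 45

Answer: 45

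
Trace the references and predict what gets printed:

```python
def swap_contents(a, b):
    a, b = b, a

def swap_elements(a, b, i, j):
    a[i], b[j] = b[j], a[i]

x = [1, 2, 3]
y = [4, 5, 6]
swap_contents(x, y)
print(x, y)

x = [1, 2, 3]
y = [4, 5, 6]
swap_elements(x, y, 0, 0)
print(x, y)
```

Key concept: parameter rebinding vs mutation.
Step by step:
`x = [1, 2, 3]` → x = [1, 2, 3]
`y = [4, 5, 6]` → y = [4, 5, 6]
`swap_contents(x, y)` → no visible change to tracked variables
`print(x, y)` → prints [1, 2, 3] [4, 5, 6]
`x = [1, 2, 3]` → x = [1, 2, 3]
`y = [4, 5, 6]` → y = [4, 5, 6]
`swap_elements(x, y, 0, 0)` → x = [4, 2, 3]; y = [1, 5, 6]
`print(x, y)` → prints [4, 2, 3] [1, 5, 6]

Answer:
[1, 2, 3] [4, 5, 6]
[4, 2, 3] [1, 5, 6]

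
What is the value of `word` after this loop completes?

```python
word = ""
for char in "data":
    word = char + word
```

Reverse 'data'
`word` takes the values: "" → "d" → "ad" → "tad" → "atad"

Answer: "atad"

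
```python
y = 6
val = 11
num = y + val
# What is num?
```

Trace:
`y = 6` → y = 6
`val = 11` → val = 11
`num = y + val` → num = 17
So num = 17

Answer: 17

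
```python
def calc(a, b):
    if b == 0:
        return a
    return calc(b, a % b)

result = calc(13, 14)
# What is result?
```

calc(13, 14) -> calc(14, 13) -> calc(13, 1) -> calc(1, 0) -> 1

Answer: 1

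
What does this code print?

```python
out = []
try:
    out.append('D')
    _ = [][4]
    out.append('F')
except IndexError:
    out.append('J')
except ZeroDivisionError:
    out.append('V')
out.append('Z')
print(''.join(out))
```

Execution trace: 'D' (try body) → 'J' (except IndexError) → 'Z' (after the try/except). Output: DJZ

Answer: DJZ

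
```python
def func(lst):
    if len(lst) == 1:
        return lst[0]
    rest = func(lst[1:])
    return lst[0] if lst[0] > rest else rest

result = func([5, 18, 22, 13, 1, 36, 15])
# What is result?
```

Recursive max over [5, 18, 22, 13, 1, 36, 15] = 36

Answer: 36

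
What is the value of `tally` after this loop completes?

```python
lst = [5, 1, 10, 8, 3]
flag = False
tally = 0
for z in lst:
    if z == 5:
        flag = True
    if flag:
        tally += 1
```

Count elements after first 5 in [5, 1, 10, 8, 3]
`tally` takes the values: 0 → 1 → 2 → 3 → 4 → 5

Answer: 5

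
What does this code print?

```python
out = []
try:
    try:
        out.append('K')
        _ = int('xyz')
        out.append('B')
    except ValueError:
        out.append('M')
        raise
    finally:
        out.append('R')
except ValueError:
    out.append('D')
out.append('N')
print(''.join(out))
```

Execution trace: 'K' (inner try body) → 'M' (inner except ValueError) → 'R' (inner finally) → 'D' (outer except ValueError) → 'N' (after the try/except). Output: KMRDN

Answer: KMRDN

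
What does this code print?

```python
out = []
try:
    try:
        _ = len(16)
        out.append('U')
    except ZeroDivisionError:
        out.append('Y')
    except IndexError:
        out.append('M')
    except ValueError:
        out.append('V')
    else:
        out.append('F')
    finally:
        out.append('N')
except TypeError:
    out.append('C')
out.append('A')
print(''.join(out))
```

Execution trace: 'N' (finally) → 'C' (outer except TypeError) → 'A' (after the try/except). Output: NCA

Answer: NCA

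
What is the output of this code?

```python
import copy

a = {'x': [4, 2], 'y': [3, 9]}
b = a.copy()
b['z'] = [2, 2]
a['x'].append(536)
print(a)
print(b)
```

Key concept: shallow copy of dict with mutable values.
Step by step:
`a = {'x': [4, 2], 'y': [3, 9]}` → a = {'x': [4, 2], 'y': [3, 9]}
`b = a.copy()` → b = {'x': [4, 2], 'y': [3, 9]}
`b['z'] = [2, 2]` → b = {'x': [4, 2], 'y': [3, 9], 'z': [2, 2]}
`a['x'].append(536)` → a = {'x': [4, 2, 536], 'y': [3, 9]}; b = {'x': [4, 2, 536], 'y': [3, 9], 'z': [2, 2]}
`print(a)` → prints {'x': [4, 2, 536], 'y': [3, 9]}
`print(b)` → prints {'x': [4, 2, 536], 'y': [3, 9], 'z': [2, 2]}

Answer:
{'x': [4, 2, 536], 'y': [3, 9]}
{'x': [4, 2, 536], 'y': [3, 9], 'z': [2, 2]}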